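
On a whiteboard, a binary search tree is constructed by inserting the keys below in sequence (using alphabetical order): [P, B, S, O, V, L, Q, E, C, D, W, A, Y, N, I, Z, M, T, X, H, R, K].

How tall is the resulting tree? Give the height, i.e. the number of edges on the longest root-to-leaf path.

6

P: root
B: left child of P (depth 1)
S: right child of P (depth 1)
O: right child of B (depth 2)
V: right child of S (depth 2)
L: left child of O (depth 3)
Q: left child of S (depth 2)
E: left child of L (depth 4)
C: left child of E (depth 5)
D: right child of C (depth 6)
W: right child of V (depth 3)
A: left child of B (depth 2)
Y: right child of W (depth 4)
N: right child of L (depth 4)
I: right child of E (depth 5)
Z: right child of Y (depth 5)
M: left child of N (depth 5)
T: left child of V (depth 3)
X: left child of Y (depth 5)
H: left child of I (depth 6)
R: right child of Q (depth 3)
K: right child of I (depth 6)

The deepest node is D at depth 6.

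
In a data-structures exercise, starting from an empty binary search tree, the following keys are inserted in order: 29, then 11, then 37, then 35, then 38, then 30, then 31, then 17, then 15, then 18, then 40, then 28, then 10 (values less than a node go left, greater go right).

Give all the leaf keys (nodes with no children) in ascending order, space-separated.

Resulting structure (node: left, right):
  29: L=11, R=37
  11: L=10, R=17
  37: L=35, R=38
  35: L=30, R=–
  38: L=–, R=40
  30: L=–, R=31
  31: L=–, R=–
  17: L=15, R=18
  15: L=–, R=–
  18: L=–, R=28
  40: L=–, R=–
  28: L=–, R=–
  10: L=–, R=–

10 15 28 31 40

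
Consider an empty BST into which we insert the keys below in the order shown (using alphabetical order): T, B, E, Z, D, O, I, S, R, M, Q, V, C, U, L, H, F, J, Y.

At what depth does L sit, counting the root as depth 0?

Insert T: tree is empty, so T becomes the root.
Insert B: B < T → go left. Place as left child of T.
Insert E: E < T → go left; E > B → go right. Place as right child of B.
Insert Z: Z > T → go right. Place as right child of T.
Insert D: D < T → go left; D > B → go right; D < E → go left. Place as left child of E.
Insert O: O < T → go left; O > B → go right; O > E → go right. Place as right child of E.
Insert I: I < T → go left; I > B → go right; I > E → go right; I < O → go left. Place as left child of O.
Insert S: S < T → go left; S > B → go right; S > E → go right; S > O → go right. Place as right child of O.
Insert R: R < T → go left; R > B → go right; R > E → go right; R > O → go right; R < S → go left. Place as left child of S.
Insert M: M < T → go left; M > B → go right; M > E → go right; M < O → go left; M > I → go right. Place as right child of I.
Insert Q: Q < T → go left; Q > B → go right; Q > E → go right; Q > O → go right; Q < S → go left; Q < R → go left. Place as left child of R.
Insert V: V > T → go right; V < Z → go left. Place as left child of Z.
Insert C: C < T → go left; C > B → go right; C < E → go left; C < D → go left. Place as left child of D.
Insert U: U > T → go right; U < Z → go left; U < V → go left. Place as left child of V.
Insert L: L < T → go left; L > B → go right; L > E → go right; L < O → go left; L > I → go right; L < M → go left. Place as left child of M.
Insert H: H < T → go left; H > B → go right; H > E → go right; H < O → go left; H < I → go left. Place as left child of I.
Insert F: F < T → go left; F > B → go right; F > E → go right; F < O → go left; F < I → go left; F < H → go left. Place as left child of H.
Insert J: J < T → go left; J > B → go right; J > E → go right; J < O → go left; J > I → go right; J < M → go left; J < L → go left. Place as left child of L.
Insert Y: Y > T → go right; Y < Z → go left; Y > V → go right. Place as right child of V.

Path to L: T → B → E → O → I → M → L, which is 6 edges.

6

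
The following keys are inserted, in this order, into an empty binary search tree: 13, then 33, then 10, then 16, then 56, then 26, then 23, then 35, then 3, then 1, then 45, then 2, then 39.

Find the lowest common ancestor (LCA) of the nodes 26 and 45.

33

13: root
33: right child of 13 (depth 1)
10: left child of 13 (depth 1)
16: left child of 33 (depth 2)
56: right child of 33 (depth 2)
26: right child of 16 (depth 3)
23: left child of 26 (depth 4)
35: left child of 56 (depth 3)
3: left child of 10 (depth 2)
1: left child of 3 (depth 3)
45: right child of 35 (depth 4)
2: right child of 1 (depth 4)
39: left child of 45 (depth 5)

Path to 26: 13 → 33 → 16 → 26
Path to 45: 13 → 33 → 56 → 35 → 45
The paths share a prefix ending at 33, then split left and right.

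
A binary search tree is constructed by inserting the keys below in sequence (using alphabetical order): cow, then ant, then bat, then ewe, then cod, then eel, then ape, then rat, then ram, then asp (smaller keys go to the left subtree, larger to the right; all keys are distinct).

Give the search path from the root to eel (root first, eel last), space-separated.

cow: root
ant: left child of cow (depth 1)
bat: right child of ant (depth 2)
ewe: right child of cow (depth 1)
cod: right child of bat (depth 3)
eel: left child of ewe (depth 2)
ape: left child of bat (depth 3)
rat: right child of ewe (depth 2)
ram: left child of rat (depth 3)
asp: right child of ape (depth 4)

cow ewe eel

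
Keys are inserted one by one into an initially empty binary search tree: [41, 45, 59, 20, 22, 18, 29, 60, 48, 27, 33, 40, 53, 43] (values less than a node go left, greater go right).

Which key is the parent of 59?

45

Insert 41: tree is empty, so 41 becomes the root.
Insert 45: 45 > 41 → go right. Place as right child of 41.
Insert 59: 59 > 41 → go right; 59 > 45 → go right. Place as right child of 45.
Insert 20: 20 < 41 → go left. Place as left child of 41.
Insert 22: 22 < 41 → go left; 22 > 20 → go right. Place as right child of 20.
Insert 18: 18 < 41 → go left; 18 < 20 → go left. Place as left child of 20.
Insert 29: 29 < 41 → go left; 29 > 20 → go right; 29 > 22 → go right. Place as right child of 22.
Insert 60: 60 > 41 → go right; 60 > 45 → go right; 60 > 59 → go right. Place as right child of 59.
Insert 48: 48 > 41 → go right; 48 > 45 → go right; 48 < 59 → go left. Place as left child of 59.
Insert 27: 27 < 41 → go left; 27 > 20 → go right; 27 > 22 → go right; 27 < 29 → go left. Place as left child of 29.
Insert 33: 33 < 41 → go left; 33 > 20 → go right; 33 > 22 → go right; 33 > 29 → go right. Place as right child of 29.
Insert 40: 40 < 41 → go left; 40 > 20 → go right; 40 > 22 → go right; 40 > 29 → go right; 40 > 33 → go right. Place as right child of 33.
Insert 53: 53 > 41 → go right; 53 > 45 → go right; 53 < 59 → go left; 53 > 48 → go right. Place as right child of 48.
Insert 43: 43 > 41 → go right; 43 < 45 → go left. Place as left child of 45.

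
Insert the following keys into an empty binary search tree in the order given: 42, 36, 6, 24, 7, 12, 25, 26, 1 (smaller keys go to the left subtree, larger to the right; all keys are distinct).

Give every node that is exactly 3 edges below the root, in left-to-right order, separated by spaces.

42: root
36: left child of 42 (depth 1)
6: left child of 36 (depth 2)
24: right child of 6 (depth 3)
7: left child of 24 (depth 4)
12: right child of 7 (depth 5)
25: right child of 24 (depth 4)
26: right child of 25 (depth 5)
1: left child of 6 (depth 3)

1 24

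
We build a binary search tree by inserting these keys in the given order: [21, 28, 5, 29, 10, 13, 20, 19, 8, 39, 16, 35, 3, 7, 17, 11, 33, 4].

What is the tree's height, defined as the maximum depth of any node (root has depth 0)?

Resulting structure (node: left, right):
  21: L=5, R=28
  28: L=–, R=29
  5: L=3, R=10
  29: L=–, R=39
  10: L=8, R=13
  13: L=11, R=20
  20: L=19, R=–
  19: L=16, R=–
  8: L=7, R=–
  39: L=35, R=–
  16: L=–, R=17
  35: L=33, R=–
  3: L=–, R=4
  7: L=–, R=–
  17: L=–, R=–
  11: L=–, R=–
  33: L=–, R=–
  4: L=–, R=–

The deepest node is 17 at depth 7.

7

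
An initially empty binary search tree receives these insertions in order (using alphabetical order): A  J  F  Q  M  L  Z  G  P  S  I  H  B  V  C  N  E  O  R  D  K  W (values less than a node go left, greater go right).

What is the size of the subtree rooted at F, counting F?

8

A: root
J: right child of A (depth 1)
F: left child of J (depth 2)
Q: right child of J (depth 2)
M: left child of Q (depth 3)
L: left child of M (depth 4)
Z: right child of Q (depth 3)
G: right child of F (depth 3)
P: right child of M (depth 4)
S: left child of Z (depth 4)
I: right child of G (depth 4)
H: left child of I (depth 5)
B: left child of F (depth 3)
V: right child of S (depth 5)
C: right child of B (depth 4)
N: left child of P (depth 5)
E: right child of C (depth 5)
O: right child of N (depth 6)
R: left child of S (depth 5)
D: left child of E (depth 6)
K: left child of L (depth 5)
W: right child of V (depth 6)

Subtree rooted at F contains: F, B, C, E, D, G, I, H — 8 nodes.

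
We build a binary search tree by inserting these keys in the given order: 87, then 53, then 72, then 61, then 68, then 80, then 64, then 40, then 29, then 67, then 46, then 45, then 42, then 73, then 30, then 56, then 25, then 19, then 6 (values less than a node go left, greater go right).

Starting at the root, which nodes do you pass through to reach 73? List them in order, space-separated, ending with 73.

Resulting structure (node: left, right):
  87: L=53, R=–
  53: L=40, R=72
  72: L=61, R=80
  61: L=56, R=68
  68: L=64, R=–
  80: L=73, R=–
  64: L=–, R=67
  40: L=29, R=46
  29: L=25, R=30
  67: L=–, R=–
  46: L=45, R=–
  45: L=42, R=–
  42: L=–, R=–
  73: L=–, R=–
  30: L=–, R=–
  56: L=–, R=–
  25: L=19, R=–
  19: L=6, R=–
  6: L=–, R=–

87 53 72 80 73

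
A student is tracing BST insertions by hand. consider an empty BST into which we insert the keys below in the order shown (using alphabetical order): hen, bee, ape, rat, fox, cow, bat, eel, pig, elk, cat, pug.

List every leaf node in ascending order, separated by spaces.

bat cat elk pug

Insert hen: tree is empty, so hen becomes the root.
Insert bee: bee < hen → go left. Place as left child of hen.
Insert ape: ape < hen → go left; ape < bee → go left. Place as left child of bee.
Insert rat: rat > hen → go right. Place as right child of hen.
Insert fox: fox < hen → go left; fox > bee → go right. Place as right child of bee.
Insert cow: cow < hen → go left; cow > bee → go right; cow < fox → go left. Place as left child of fox.
Insert bat: bat < hen → go left; bat < bee → go left; bat > ape → go right. Place as right child of ape.
Insert eel: eel < hen → go left; eel > bee → go right; eel < fox → go left; eel > cow → go right. Place as right child of cow.
Insert pig: pig > hen → go right; pig < rat → go left. Place as left child of rat.
Insert elk: elk < hen → go left; elk > bee → go right; elk < fox → go left; elk > cow → go right; elk > eel → go right. Place as right child of eel.
Insert cat: cat < hen → go left; cat > bee → go right; cat < fox → go left; cat < cow → go left. Place as left child of cow.
Insert pug: pug > hen → go right; pug < rat → go left; pug > pig → go right. Place as right child of pig.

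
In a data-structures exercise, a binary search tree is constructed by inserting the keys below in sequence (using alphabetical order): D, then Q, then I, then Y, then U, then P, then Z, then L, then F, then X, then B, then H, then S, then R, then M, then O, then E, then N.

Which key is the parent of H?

Insert D: tree is empty, so D becomes the root.
Insert Q: Q > D → go right. Place as right child of D.
Insert I: I > D → go right; I < Q → go left. Place as left child of Q.
Insert Y: Y > D → go right; Y > Q → go right. Place as right child of Q.
Insert U: U > D → go right; U > Q → go right; U < Y → go left. Place as left child of Y.
Insert P: P > D → go right; P < Q → go left; P > I → go right. Place as right child of I.
Insert Z: Z > D → go right; Z > Q → go right; Z > Y → go right. Place as right child of Y.
Insert L: L > D → go right; L < Q → go left; L > I → go right; L < P → go left. Place as left child of P.
Insert F: F > D → go right; F < Q → go left; F < I → go left. Place as left child of I.
Insert X: X > D → go right; X > Q → go right; X < Y → go left; X > U → go right. Place as right child of U.
Insert B: B < D → go left. Place as left child of D.
Insert H: H > D → go right; H < Q → go left; H < I → go left; H > F → go right. Place as right child of F.
Insert S: S > D → go right; S > Q → go right; S < Y → go left; S < U → go left. Place as left child of U.
Insert R: R > D → go right; R > Q → go right; R < Y → go left; R < U → go left; R < S → go left. Place as left child of S.
Insert M: M > D → go right; M < Q → go left; M > I → go right; M < P → go left; M > L → go right. Place as right child of L.
Insert O: O > D → go right; O < Q → go left; O > I → go right; O < P → go left; O > L → go right; O > M → go right. Place as right child of M.
Insert E: E > D → go right; E < Q → go left; E < I → go left; E < F → go left. Place as left child of F.
Insert N: N > D → go right; N < Q → go left; N > I → go right; N < P → go left; N > L → go right; N > M → go right; N < O → go left. Place as left child of O.

F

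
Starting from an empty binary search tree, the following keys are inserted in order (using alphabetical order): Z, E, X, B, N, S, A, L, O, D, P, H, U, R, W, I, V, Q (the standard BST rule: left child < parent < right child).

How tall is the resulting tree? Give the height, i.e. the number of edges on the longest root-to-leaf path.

Insert Z: tree is empty, so Z becomes the root.
Insert E: E < Z → go left. Place as left child of Z.
Insert X: X < Z → go left; X > E → go right. Place as right child of E.
Insert B: B < Z → go left; B < E → go left. Place as left child of E.
Insert N: N < Z → go left; N > E → go right; N < X → go left. Place as left child of X.
Insert S: S < Z → go left; S > E → go right; S < X → go left; S > N → go right. Place as right child of N.
Insert A: A < Z → go left; A < E → go left; A < B → go left. Place as left child of B.
Insert L: L < Z → go left; L > E → go right; L < X → go left; L < N → go left. Place as left child of N.
Insert O: O < Z → go left; O > E → go right; O < X → go left; O > N → go right; O < S → go left. Place as left child of S.
Insert D: D < Z → go left; D < E → go left; D > B → go right. Place as right child of B.
Insert P: P < Z → go left; P > E → go right; P < X → go left; P > N → go right; P < S → go left; P > O → go right. Place as right child of O.
Insert H: H < Z → go left; H > E → go right; H < X → go left; H < N → go left; H < L → go left. Place as left child of L.
Insert U: U < Z → go left; U > E → go right; U < X → go left; U > N → go right; U > S → go right. Place as right child of S.
Insert R: R < Z → go left; R > E → go right; R < X → go left; R > N → go right; R < S → go left; R > O → go right; R > P → go right. Place as right child of P.
Insert W: W < Z → go left; W > E → go right; W < X → go left; W > N → go right; W > S → go right; W > U → go right. Place as right child of U.
Insert I: I < Z → go left; I > E → go right; I < X → go left; I < N → go left; I < L → go left; I > H → go right. Place as right child of H.
Insert V: V < Z → go left; V > E → go right; V < X → go left; V > N → go right; V > S → go right; V > U → go right; V < W → go left. Place as left child of W.
Insert Q: Q < Z → go left; Q > E → go right; Q < X → go left; Q > N → go right; Q < S → go left; Q > O → go right; Q > P → go right; Q < R → go left. Place as left child of R.

The deepest node is Q at depth 8.

8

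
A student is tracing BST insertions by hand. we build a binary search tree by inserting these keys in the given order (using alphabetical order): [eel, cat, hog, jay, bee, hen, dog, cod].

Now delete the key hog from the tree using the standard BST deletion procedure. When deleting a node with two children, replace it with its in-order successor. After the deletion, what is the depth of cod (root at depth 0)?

Resulting structure (node: left, right):
  eel: L=cat, R=hog
  cat: L=bee, R=dog
  hog: L=hen, R=jay
  jay: L=–, R=–
  bee: L=–, R=–
  hen: L=–, R=–
  dog: L=cod, R=–
  cod: L=–, R=–

Delete hog (two children — replace with in-order successor).
After deletion, path to cod: eel → cat → dog → cod.

3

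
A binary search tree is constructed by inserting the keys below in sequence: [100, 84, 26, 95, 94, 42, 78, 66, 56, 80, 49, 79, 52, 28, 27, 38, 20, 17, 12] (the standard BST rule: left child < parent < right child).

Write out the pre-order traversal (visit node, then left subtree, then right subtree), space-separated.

100 84 26 20 17 12 42 28 27 38 78 66 56 49 52 80 79 95 94

Insert 100: tree is empty, so 100 becomes the root.
Insert 84: 84 < 100 → go left. Place as left child of 100.
Insert 26: 26 < 100 → go left; 26 < 84 → go left. Place as left child of 84.
Insert 95: 95 < 100 → go left; 95 > 84 → go right. Place as right child of 84.
Insert 94: 94 < 100 → go left; 94 > 84 → go right; 94 < 95 → go left. Place as left child of 95.
Insert 42: 42 < 100 → go left; 42 < 84 → go left; 42 > 26 → go right. Place as right child of 26.
Insert 78: 78 < 100 → go left; 78 < 84 → go left; 78 > 26 → go right; 78 > 42 → go right. Place as right child of 42.
Insert 66: 66 < 100 → go left; 66 < 84 → go left; 66 > 26 → go right; 66 > 42 → go right; 66 < 78 → go left. Place as left child of 78.
Insert 56: 56 < 100 → go left; 56 < 84 → go left; 56 > 26 → go right; 56 > 42 → go right; 56 < 78 → go left; 56 < 66 → go left. Place as left child of 66.
Insert 80: 80 < 100 → go left; 80 < 84 → go left; 80 > 26 → go right; 80 > 42 → go right; 80 > 78 → go right. Place as right child of 78.
Insert 49: 49 < 100 → go left; 49 < 84 → go left; 49 > 26 → go right; 49 > 42 → go right; 49 < 78 → go left; 49 < 66 → go left; 49 < 56 → go left. Place as left child of 56.
Insert 79: 79 < 100 → go left; 79 < 84 → go left; 79 > 26 → go right; 79 > 42 → go right; 79 > 78 → go right; 79 < 80 → go left. Place as left child of 80.
Insert 52: 52 < 100 → go left; 52 < 84 → go left; 52 > 26 → go right; 52 > 42 → go right; 52 < 78 → go left; 52 < 66 → go left; 52 < 56 → go left; 52 > 49 → go right. Place as right child of 49.
Insert 28: 28 < 100 → go left; 28 < 84 → go left; 28 > 26 → go right; 28 < 42 → go left. Place as left child of 42.
Insert 27: 27 < 100 → go left; 27 < 84 → go left; 27 > 26 → go right; 27 < 42 → go left; 27 < 28 → go left. Place as left child of 28.
Insert 38: 38 < 100 → go left; 38 < 84 → go left; 38 > 26 → go right; 38 < 42 → go left; 38 > 28 → go right. Place as right child of 28.
Insert 20: 20 < 100 → go left; 20 < 84 → go left; 20 < 26 → go left. Place as left child of 26.
Insert 17: 17 < 100 → go left; 17 < 84 → go left; 17 < 26 → go left; 17 < 20 → go left. Place as left child of 20.
Insert 12: 12 < 100 → go left; 12 < 84 → go left; 12 < 26 → go left; 12 < 20 → go left; 12 < 17 → go left. Place as left child of 17.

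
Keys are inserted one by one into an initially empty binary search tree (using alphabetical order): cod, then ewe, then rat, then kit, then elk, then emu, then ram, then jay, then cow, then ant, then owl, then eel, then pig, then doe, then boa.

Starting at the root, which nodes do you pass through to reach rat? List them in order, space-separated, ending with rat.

cod ewe rat

Insert cod: tree is empty, so cod becomes the root.
Insert ewe: ewe > cod → go right. Place as right child of cod.
Insert rat: rat > cod → go right; rat > ewe → go right. Place as right child of ewe.
Insert kit: kit > cod → go right; kit > ewe → go right; kit < rat → go left. Place as left child of rat.
Insert elk: elk > cod → go right; elk < ewe → go left. Place as left child of ewe.
Insert emu: emu > cod → go right; emu < ewe → go left; emu > elk → go right. Place as right child of elk.
Insert ram: ram > cod → go right; ram > ewe → go right; ram < rat → go left; ram > kit → go right. Place as right child of kit.
Insert jay: jay > cod → go right; jay > ewe → go right; jay < rat → go left; jay < kit → go left. Place as left child of kit.
Insert cow: cow > cod → go right; cow < ewe → go left; cow < elk → go left. Place as left child of elk.
Insert ant: ant < cod → go left. Place as left child of cod.
Insert owl: owl > cod → go right; owl > ewe → go right; owl < rat → go left; owl > kit → go right; owl < ram → go left. Place as left child of ram.
Insert eel: eel > cod → go right; eel < ewe → go left; eel < elk → go left; eel > cow → go right. Place as right child of cow.
Insert pig: pig > cod → go right; pig > ewe → go right; pig < rat → go left; pig > kit → go right; pig < ram → go left; pig > owl → go right. Place as right child of owl.
Insert doe: doe > cod → go right; doe < ewe → go left; doe < elk → go left; doe > cow → go right; doe < eel → go left. Place as left child of eel.
Insert boa: boa < cod → go left; boa > ant → go right. Place as right child of ant.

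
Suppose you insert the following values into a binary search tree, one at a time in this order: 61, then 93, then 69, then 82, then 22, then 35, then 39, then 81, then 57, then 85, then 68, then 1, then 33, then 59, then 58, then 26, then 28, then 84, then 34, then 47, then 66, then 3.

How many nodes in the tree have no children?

Resulting structure (node: left, right):
  61: L=22, R=93
  93: L=69, R=–
  69: L=68, R=82
  82: L=81, R=85
  22: L=1, R=35
  35: L=33, R=39
  39: L=–, R=57
  81: L=–, R=–
  57: L=47, R=59
  85: L=84, R=–
  68: L=66, R=–
  1: L=–, R=3
  33: L=26, R=34
  59: L=58, R=–
  58: L=–, R=–
  26: L=–, R=28
  28: L=–, R=–
  84: L=–, R=–
  34: L=–, R=–
  47: L=–, R=–
  66: L=–, R=–
  3: L=–, R=–

Leaves: 3, 28, 34, 47, 58, 66, 81, 84 — 8 in total.

8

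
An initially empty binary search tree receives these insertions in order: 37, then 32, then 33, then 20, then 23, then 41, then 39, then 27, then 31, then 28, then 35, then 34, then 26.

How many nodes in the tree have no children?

Insert 37: tree is empty, so 37 becomes the root.
Insert 32: 32 < 37 → go left. Place as left child of 37.
Insert 33: 33 < 37 → go left; 33 > 32 → go right. Place as right child of 32.
Insert 20: 20 < 37 → go left; 20 < 32 → go left. Place as left child of 32.
Insert 23: 23 < 37 → go left; 23 < 32 → go left; 23 > 20 → go right. Place as right child of 20.
Insert 41: 41 > 37 → go right. Place as right child of 37.
Insert 39: 39 > 37 → go right; 39 < 41 → go left. Place as left child of 41.
Insert 27: 27 < 37 → go left; 27 < 32 → go left; 27 > 20 → go right; 27 > 23 → go right. Place as right child of 23.
Insert 31: 31 < 37 → go left; 31 < 32 → go left; 31 > 20 → go right; 31 > 23 → go right; 31 > 27 → go right. Place as right child of 27.
Insert 28: 28 < 37 → go left; 28 < 32 → go left; 28 > 20 → go right; 28 > 23 → go right; 28 > 27 → go right; 28 < 31 → go left. Place as left child of 31.
Insert 35: 35 < 37 → go left; 35 > 32 → go right; 35 > 33 → go right. Place as right child of 33.
Insert 34: 34 < 37 → go left; 34 > 32 → go right; 34 > 33 → go right; 34 < 35 → go left. Place as left child of 35.
Insert 26: 26 < 37 → go left; 26 < 32 → go left; 26 > 20 → go right; 26 > 23 → go right; 26 < 27 → go left. Place as left child of 27.

Leaves: 26, 28, 34, 39 — 4 in total.

4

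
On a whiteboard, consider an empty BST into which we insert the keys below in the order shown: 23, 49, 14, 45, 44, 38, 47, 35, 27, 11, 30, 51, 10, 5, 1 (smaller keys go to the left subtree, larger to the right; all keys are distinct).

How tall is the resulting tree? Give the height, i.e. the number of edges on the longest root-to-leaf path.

Insert 23: tree is empty, so 23 becomes the root.
Insert 49: 49 > 23 → go right. Place as right child of 23.
Insert 14: 14 < 23 → go left. Place as left child of 23.
Insert 45: 45 > 23 → go right; 45 < 49 → go left. Place as left child of 49.
Insert 44: 44 > 23 → go right; 44 < 49 → go left; 44 < 45 → go left. Place as left child of 45.
Insert 38: 38 > 23 → go right; 38 < 49 → go left; 38 < 45 → go left; 38 < 44 → go left. Place as left child of 44.
Insert 47: 47 > 23 → go right; 47 < 49 → go left; 47 > 45 → go right. Place as right child of 45.
Insert 35: 35 > 23 → go right; 35 < 49 → go left; 35 < 45 → go left; 35 < 44 → go left; 35 < 38 → go left. Place as left child of 38.
Insert 27: 27 > 23 → go right; 27 < 49 → go left; 27 < 45 → go left; 27 < 44 → go left; 27 < 38 → go left; 27 < 35 → go left. Place as left child of 35.
Insert 11: 11 < 23 → go left; 11 < 14 → go left. Place as left child of 14.
Insert 30: 30 > 23 → go right; 30 < 49 → go left; 30 < 45 → go left; 30 < 44 → go left; 30 < 38 → go left; 30 < 35 → go left; 30 > 27 → go right. Place as right child of 27.
Insert 51: 51 > 23 → go right; 51 > 49 → go right. Place as right child of 49.
Insert 10: 10 < 23 → go left; 10 < 14 → go left; 10 < 11 → go left. Place as left child of 11.
Insert 5: 5 < 23 → go left; 5 < 14 → go left; 5 < 11 → go left; 5 < 10 → go left. Place as left child of 10.
Insert 1: 1 < 23 → go left; 1 < 14 → go left; 1 < 11 → go left; 1 < 10 → go left; 1 < 5 → go left. Place as left child of 5.

The deepest node is 30 at depth 7.

7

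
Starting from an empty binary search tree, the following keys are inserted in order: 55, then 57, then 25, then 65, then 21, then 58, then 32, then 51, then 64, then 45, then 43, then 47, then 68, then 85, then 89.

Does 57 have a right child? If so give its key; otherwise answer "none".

65

55: root
57: right child of 55 (depth 1)
25: left child of 55 (depth 1)
65: right child of 57 (depth 2)
21: left child of 25 (depth 2)
58: left child of 65 (depth 3)
32: right child of 25 (depth 2)
51: right child of 32 (depth 3)
64: right child of 58 (depth 4)
45: left child of 51 (depth 4)
43: left child of 45 (depth 5)
47: right child of 45 (depth 5)
68: right child of 65 (depth 3)
85: right child of 68 (depth 4)
89: right child of 85 (depth 5)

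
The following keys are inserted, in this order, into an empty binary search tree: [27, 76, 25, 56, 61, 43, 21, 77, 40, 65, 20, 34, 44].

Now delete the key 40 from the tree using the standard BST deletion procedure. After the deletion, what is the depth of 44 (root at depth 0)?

27: root
76: right child of 27 (depth 1)
25: left child of 27 (depth 1)
56: left child of 76 (depth 2)
61: right child of 56 (depth 3)
43: left child of 56 (depth 3)
21: left child of 25 (depth 2)
77: right child of 76 (depth 2)
40: left child of 43 (depth 4)
65: right child of 61 (depth 4)
20: left child of 21 (depth 3)
34: left child of 40 (depth 5)
44: right child of 43 (depth 4)

Delete 40 (at most one child — splice it out).
After deletion, path to 44: 27 → 76 → 56 → 43 → 44.

4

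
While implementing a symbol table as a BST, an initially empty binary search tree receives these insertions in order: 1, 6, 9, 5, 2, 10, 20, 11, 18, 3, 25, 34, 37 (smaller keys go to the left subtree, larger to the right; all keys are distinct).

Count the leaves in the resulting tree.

3

Insert 1: tree is empty, so 1 becomes the root.
Insert 6: 6 > 1 → go right. Place as right child of 1.
Insert 9: 9 > 1 → go right; 9 > 6 → go right. Place as right child of 6.
Insert 5: 5 > 1 → go right; 5 < 6 → go left. Place as left child of 6.
Insert 2: 2 > 1 → go right; 2 < 6 → go left; 2 < 5 → go left. Place as left child of 5.
Insert 10: 10 > 1 → go right; 10 > 6 → go right; 10 > 9 → go right. Place as right child of 9.
Insert 20: 20 > 1 → go right; 20 > 6 → go right; 20 > 9 → go right; 20 > 10 → go right. Place as right child of 10.
Insert 11: 11 > 1 → go right; 11 > 6 → go right; 11 > 9 → go right; 11 > 10 → go right; 11 < 20 → go left. Place as left child of 20.
Insert 18: 18 > 1 → go right; 18 > 6 → go right; 18 > 9 → go right; 18 > 10 → go right; 18 < 20 → go left; 18 > 11 → go right. Place as right child of 11.
Insert 3: 3 > 1 → go right; 3 < 6 → go left; 3 < 5 → go left; 3 > 2 → go right. Place as right child of 2.
Insert 25: 25 > 1 → go right; 25 > 6 → go right; 25 > 9 → go right; 25 > 10 → go right; 25 > 20 → go right. Place as right child of 20.
Insert 34: 34 > 1 → go right; 34 > 6 → go right; 34 > 9 → go right; 34 > 10 → go right; 34 > 20 → go right; 34 > 25 → go right. Place as right child of 25.
Insert 37: 37 > 1 → go right; 37 > 6 → go right; 37 > 9 → go right; 37 > 10 → go right; 37 > 20 → go right; 37 > 25 → go right; 37 > 34 → go right. Place as right child of 34.

Leaves: 3, 18, 37 — 3 in total.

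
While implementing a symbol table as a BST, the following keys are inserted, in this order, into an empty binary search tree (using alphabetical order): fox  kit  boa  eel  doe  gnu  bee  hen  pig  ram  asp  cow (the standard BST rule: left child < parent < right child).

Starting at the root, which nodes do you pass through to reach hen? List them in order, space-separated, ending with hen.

Resulting structure (node: left, right):
  fox: L=boa, R=kit
  kit: L=gnu, R=pig
  boa: L=bee, R=eel
  eel: L=doe, R=–
  doe: L=cow, R=–
  gnu: L=–, R=hen
  bee: L=asp, R=–
  hen: L=–, R=–
  pig: L=–, R=ram
  ram: L=–, R=–
  asp: L=–, R=–
  cow: L=–, R=–

fox kit gnu hen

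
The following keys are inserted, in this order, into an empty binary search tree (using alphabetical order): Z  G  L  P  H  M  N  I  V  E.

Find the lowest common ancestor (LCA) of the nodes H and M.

Z: root
G: left child of Z (depth 1)
L: right child of G (depth 2)
P: right child of L (depth 3)
H: left child of L (depth 3)
M: left child of P (depth 4)
N: right child of M (depth 5)
I: right child of H (depth 4)
V: right child of P (depth 4)
E: left child of G (depth 2)

Path to H: Z → G → L → H
Path to M: Z → G → L → P → M
The paths share a prefix ending at L, then split left and right.

L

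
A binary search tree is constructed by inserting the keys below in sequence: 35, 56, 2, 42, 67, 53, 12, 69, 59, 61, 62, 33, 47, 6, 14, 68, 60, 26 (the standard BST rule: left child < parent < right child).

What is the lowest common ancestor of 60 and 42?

56

Insert 35: tree is empty, so 35 becomes the root.
Insert 56: 56 > 35 → go right. Place as right child of 35.
Insert 2: 2 < 35 → go left. Place as left child of 35.
Insert 42: 42 > 35 → go right; 42 < 56 → go left. Place as left child of 56.
Insert 67: 67 > 35 → go right; 67 > 56 → go right. Place as right child of 56.
Insert 53: 53 > 35 → go right; 53 < 56 → go left; 53 > 42 → go right. Place as right child of 42.
Insert 12: 12 < 35 → go left; 12 > 2 → go right. Place as right child of 2.
Insert 69: 69 > 35 → go right; 69 > 56 → go right; 69 > 67 → go right. Place as right child of 67.
Insert 59: 59 > 35 → go right; 59 > 56 → go right; 59 < 67 → go left. Place as left child of 67.
Insert 61: 61 > 35 → go right; 61 > 56 → go right; 61 < 67 → go left; 61 > 59 → go right. Place as right child of 59.
Insert 62: 62 > 35 → go right; 62 > 56 → go right; 62 < 67 → go left; 62 > 59 → go right; 62 > 61 → go right. Place as right child of 61.
Insert 33: 33 < 35 → go left; 33 > 2 → go right; 33 > 12 → go right. Place as right child of 12.
Insert 47: 47 > 35 → go right; 47 < 56 → go left; 47 > 42 → go right; 47 < 53 → go left. Place as left child of 53.
Insert 6: 6 < 35 → go left; 6 > 2 → go right; 6 < 12 → go left. Place as left child of 12.
Insert 14: 14 < 35 → go left; 14 > 2 → go right; 14 > 12 → go right; 14 < 33 → go left. Place as left child of 33.
Insert 68: 68 > 35 → go right; 68 > 56 → go right; 68 > 67 → go right; 68 < 69 → go left. Place as left child of 69.
Insert 60: 60 > 35 → go right; 60 > 56 → go right; 60 < 67 → go left; 60 > 59 → go right; 60 < 61 → go left. Place as left child of 61.
Insert 26: 26 < 35 → go left; 26 > 2 → go right; 26 > 12 → go right; 26 < 33 → go left; 26 > 14 → go right. Place as right child of 14.

Path to 60: 35 → 56 → 67 → 59 → 61 → 60
Path to 42: 35 → 56 → 42
The paths share a prefix ending at 56, then split left and right.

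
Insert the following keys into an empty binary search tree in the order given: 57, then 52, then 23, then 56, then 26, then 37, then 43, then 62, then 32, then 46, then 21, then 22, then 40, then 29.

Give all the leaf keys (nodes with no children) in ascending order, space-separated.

57: root
52: left child of 57 (depth 1)
23: left child of 52 (depth 2)
56: right child of 52 (depth 2)
26: right child of 23 (depth 3)
37: right child of 26 (depth 4)
43: right child of 37 (depth 5)
62: right child of 57 (depth 1)
32: left child of 37 (depth 5)
46: right child of 43 (depth 6)
21: left child of 23 (depth 3)
22: right child of 21 (depth 4)
40: left child of 43 (depth 6)
29: left child of 32 (depth 6)

22 29 40 46 56 62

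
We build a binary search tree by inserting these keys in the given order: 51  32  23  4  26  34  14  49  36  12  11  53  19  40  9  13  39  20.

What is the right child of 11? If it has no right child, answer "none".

Insert 51: tree is empty, so 51 becomes the root.
Insert 32: 32 < 51 → go left. Place as left child of 51.
Insert 23: 23 < 51 → go left; 23 < 32 → go left. Place as left child of 32.
Insert 4: 4 < 51 → go left; 4 < 32 → go left; 4 < 23 → go left. Place as left child of 23.
Insert 26: 26 < 51 → go left; 26 < 32 → go left; 26 > 23 → go right. Place as right child of 23.
Insert 34: 34 < 51 → go left; 34 > 32 → go right. Place as right child of 32.
Insert 14: 14 < 51 → go left; 14 < 32 → go left; 14 < 23 → go left; 14 > 4 → go right. Place as right child of 4.
Insert 49: 49 < 51 → go left; 49 > 32 → go right; 49 > 34 → go right. Place as right child of 34.
Insert 36: 36 < 51 → go left; 36 > 32 → go right; 36 > 34 → go right; 36 < 49 → go left. Place as left child of 49.
Insert 12: 12 < 51 → go left; 12 < 32 → go left; 12 < 23 → go left; 12 > 4 → go right; 12 < 14 → go left. Place as left child of 14.
Insert 11: 11 < 51 → go left; 11 < 32 → go left; 11 < 23 → go left; 11 > 4 → go right; 11 < 14 → go left; 11 < 12 → go left. Place as left child of 12.
Insert 53: 53 > 51 → go right. Place as right child of 51.
Insert 19: 19 < 51 → go left; 19 < 32 → go left; 19 < 23 → go left; 19 > 4 → go right; 19 > 14 → go right. Place as right child of 14.
Insert 40: 40 < 51 → go left; 40 > 32 → go right; 40 > 34 → go right; 40 < 49 → go left; 40 > 36 → go right. Place as right child of 36.
Insert 9: 9 < 51 → go left; 9 < 32 → go left; 9 < 23 → go left; 9 > 4 → go right; 9 < 14 → go left; 9 < 12 → go left; 9 < 11 → go left. Place as left child of 11.
Insert 13: 13 < 51 → go left; 13 < 32 → go left; 13 < 23 → go left; 13 > 4 → go right; 13 < 14 → go left; 13 > 12 → go right. Place as right child of 12.
Insert 39: 39 < 51 → go left; 39 > 32 → go right; 39 > 34 → go right; 39 < 49 → go left; 39 > 36 → go right; 39 < 40 → go left. Place as left child of 40.
Insert 20: 20 < 51 → go left; 20 < 32 → go left; 20 < 23 → go left; 20 > 4 → go right; 20 > 14 → go right; 20 > 19 → go right. Place as right child of 19.

none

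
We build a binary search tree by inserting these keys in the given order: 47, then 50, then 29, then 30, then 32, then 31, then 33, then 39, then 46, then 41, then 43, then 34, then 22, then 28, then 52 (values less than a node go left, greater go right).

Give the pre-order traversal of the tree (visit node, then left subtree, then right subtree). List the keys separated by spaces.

47: root
50: right child of 47 (depth 1)
29: left child of 47 (depth 1)
30: right child of 29 (depth 2)
32: right child of 30 (depth 3)
31: left child of 32 (depth 4)
33: right child of 32 (depth 4)
39: right child of 33 (depth 5)
46: right child of 39 (depth 6)
41: left child of 46 (depth 7)
43: right child of 41 (depth 8)
34: left child of 39 (depth 6)
22: left child of 29 (depth 2)
28: right child of 22 (depth 3)
52: right child of 50 (depth 2)

47 29 22 28 30 32 31 33 39 34 46 41 43 50 52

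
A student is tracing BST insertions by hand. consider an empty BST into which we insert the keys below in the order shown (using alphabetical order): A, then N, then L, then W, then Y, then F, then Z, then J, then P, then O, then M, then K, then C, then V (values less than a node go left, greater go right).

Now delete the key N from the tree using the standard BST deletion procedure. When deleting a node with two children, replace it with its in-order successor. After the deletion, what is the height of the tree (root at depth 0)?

A: root
N: right child of A (depth 1)
L: left child of N (depth 2)
W: right child of N (depth 2)
Y: right child of W (depth 3)
F: left child of L (depth 3)
Z: right child of Y (depth 4)
J: right child of F (depth 4)
P: left child of W (depth 3)
O: left child of P (depth 4)
M: right child of L (depth 3)
K: right child of J (depth 5)
C: left child of F (depth 4)
V: right child of P (depth 4)

Delete N (two children — replace with in-order successor).
After deletion, deepest node is K at depth 5.

5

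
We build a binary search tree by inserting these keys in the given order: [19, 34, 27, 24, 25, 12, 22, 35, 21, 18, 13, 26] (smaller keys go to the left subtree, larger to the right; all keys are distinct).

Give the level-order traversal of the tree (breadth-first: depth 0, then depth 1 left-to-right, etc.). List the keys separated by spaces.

19 12 34 18 27 35 13 24 22 25 21 26

Insert 19: tree is empty, so 19 becomes the root.
Insert 34: 34 > 19 → go right. Place as right child of 19.
Insert 27: 27 > 19 → go right; 27 < 34 → go left. Place as left child of 34.
Insert 24: 24 > 19 → go right; 24 < 34 → go left; 24 < 27 → go left. Place as left child of 27.
Insert 25: 25 > 19 → go right; 25 < 34 → go left; 25 < 27 → go left; 25 > 24 → go right. Place as right child of 24.
Insert 12: 12 < 19 → go left. Place as left child of 19.
Insert 22: 22 > 19 → go right; 22 < 34 → go left; 22 < 27 → go left; 22 < 24 → go left. Place as left child of 24.
Insert 35: 35 > 19 → go right; 35 > 34 → go right. Place as right child of 34.
Insert 21: 21 > 19 → go right; 21 < 34 → go left; 21 < 27 → go left; 21 < 24 → go left; 21 < 22 → go left. Place as left child of 22.
Insert 18: 18 < 19 → go left; 18 > 12 → go right. Place as right child of 12.
Insert 13: 13 < 19 → go left; 13 > 12 → go right; 13 < 18 → go left. Place as left child of 18.
Insert 26: 26 > 19 → go right; 26 < 34 → go left; 26 < 27 → go left; 26 > 24 → go right; 26 > 25 → go right. Place as right child of 25.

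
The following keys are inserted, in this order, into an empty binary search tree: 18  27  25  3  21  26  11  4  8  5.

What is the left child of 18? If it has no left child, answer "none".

3

Resulting structure (node: left, right):
  18: L=3, R=27
  27: L=25, R=–
  25: L=21, R=26
  3: L=–, R=11
  21: L=–, R=–
  26: L=–, R=–
  11: L=4, R=–
  4: L=–, R=8
  8: L=5, R=–
  5: L=–, R=–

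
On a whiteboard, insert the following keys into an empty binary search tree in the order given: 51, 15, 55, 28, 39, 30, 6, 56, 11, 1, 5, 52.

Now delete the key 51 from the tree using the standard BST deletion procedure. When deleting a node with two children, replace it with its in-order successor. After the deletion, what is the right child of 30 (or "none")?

none

Resulting structure (node: left, right):
  51: L=15, R=55
  15: L=6, R=28
  55: L=52, R=56
  28: L=–, R=39
  39: L=30, R=–
  30: L=–, R=–
  6: L=1, R=11
  56: L=–, R=–
  11: L=–, R=–
  1: L=–, R=5
  5: L=–, R=–
  52: L=–, R=–

Delete 51 (two children — replace with in-order successor).
After deletion, 30's right child: none.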